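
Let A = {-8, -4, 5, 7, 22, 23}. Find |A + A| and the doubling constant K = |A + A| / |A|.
K = |A + A| / |A| = 20/6 = 10/3

Enumerate A + A = {a + b : a, b ∈ A}. With |A| = 6, there are |A|^2 = 36 ordered sum pairs; collecting distinct values, A + A = {-16, -12, -8, -3, -1, 1, 3, 10, 12, 14, 15, 18, 19, 27, 28, 29, 30, 44, 45, 46}, so |A + A| = 20. Thus K = 20/6 = 10/3. For comparison, the minimum possible |A + A| over all 6-element sets is 2·6 − 1 = 11 (so min K = 11/6), attained only by arithmetic progressions.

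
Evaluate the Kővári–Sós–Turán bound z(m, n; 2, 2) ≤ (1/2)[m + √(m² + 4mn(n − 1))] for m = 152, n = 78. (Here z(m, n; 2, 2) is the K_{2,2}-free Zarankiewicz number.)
z(152, 78; 2, 2) ≤ (1/2)[152 + √(152² + 4·152·78·77)] = (1/2)[152 + √3674752] = 1034.4821

Kővári–Sós–Turán: let r_1, ..., r_152 be the row sums and z = Σ r_i the total number of 1s. Each pair of columns can share at most one row with both entries 1 (else a 2×2 all-ones block appears), so Σ_i C(r_i, 2) ≤ C(78, 2) = 3003. By convexity Σ_i C(r_i, 2) ≥ 152·C(z/152, 2) = z(z − 152)/(2·152), giving z² − 152z − 152·78·77 ≤ 0 and hence z ≤ (1/2)[152 + √(23104 + 4·912912)] = (1/2)[152 + √3674752] ≈ (1/2)(152 + 1916.9643) = 1034.4821.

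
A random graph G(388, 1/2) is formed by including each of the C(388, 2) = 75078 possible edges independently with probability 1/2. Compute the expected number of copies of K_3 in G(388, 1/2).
E[# K_3] = C(388, 3) · (1/2)^C(3, 2) = 9660036 / 2^3 = 2415009/2 = 1207504.5

For each 3-subset S of vertices (there are C(388, 3) = 9660036 such S), let X_S = 1 if S induces a K_3 (all C(3, 2) = 3 edges present). Then P(X_S = 1) = (1/2)^3 = 1/8. By linearity of expectation, E[# K_3] = C(388, 3) · (1/2)^3 = 9660036 / 8 = 2415009/2 = 1207504.5.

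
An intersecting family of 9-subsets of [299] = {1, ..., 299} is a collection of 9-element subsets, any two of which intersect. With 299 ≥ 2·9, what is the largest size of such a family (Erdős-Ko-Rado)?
max |F| = C(298, 8) = 1402996889540169

Erdős-Ko-Rado (1961): when n ≥ 2k, max |F| = C(n−1, k−1). The bound is attained by the star {A : i ∈ A} for any fixed i ∈ [n]. Here C(299−1, 9−1) = C(298, 8) = 1402996889540169.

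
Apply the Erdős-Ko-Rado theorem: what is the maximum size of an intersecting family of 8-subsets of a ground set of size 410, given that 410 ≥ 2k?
max |F| = C(409, 7) = 360757037528316

The Erdős-Ko-Rado theorem states: for n ≥ 2k, an intersecting family of k-subsets of an n-element set has size at most C(n − 1, k − 1), with equality for 'star' families {A ⊆ [n] : |A| = k, i ∈ A} (fix an element i). For n = 410, k = 8: C(409, 7) = 360757037528316.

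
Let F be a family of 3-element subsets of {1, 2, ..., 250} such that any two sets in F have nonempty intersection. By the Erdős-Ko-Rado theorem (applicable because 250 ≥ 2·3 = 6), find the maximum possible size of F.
max |F| = C(249, 2) = 30876

The Erdős-Ko-Rado theorem states: for n ≥ 2k, an intersecting family of k-subsets of an n-element set has size at most C(n − 1, k − 1), with equality for 'star' families {A ⊆ [n] : |A| = k, i ∈ A} (fix an element i). For n = 250, k = 3: C(249, 2) = 30876.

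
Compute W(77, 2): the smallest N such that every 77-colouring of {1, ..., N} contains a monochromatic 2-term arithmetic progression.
W(77, 2) = 77 + 1 = 78

A 2-term AP is any pair of integers, so a monochromatic 2-AP exists iff some colour is used at least twice. With 77 colours, the colouring i ↦ i on {1, ..., 77} uses each colour once, avoiding any monochromatic pair, so W(77, 2) > 77. For {1, ..., 78}, pigeonhole forces two integers of the same colour, which form a monochromatic 2-AP. Hence W(77, 2) = 78.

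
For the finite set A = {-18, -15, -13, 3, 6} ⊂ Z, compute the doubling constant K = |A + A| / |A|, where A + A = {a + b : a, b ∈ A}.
K = |A + A| / |A| = 14/5

Enumerate A + A = {a + b : a, b ∈ A}. With |A| = 5, there are |A|^2 = 25 ordered sum pairs; collecting distinct values, A + A = {-36, -33, -31, -30, -28, -26, -15, -12, -10, -9, -7, 6, 9, 12}, so |A + A| = 14. Thus K = 14/5. For comparison, the minimum possible |A + A| over all 5-element sets is 2·5 − 1 = 9 (so min K = 9/5), attained only by arithmetic progressions.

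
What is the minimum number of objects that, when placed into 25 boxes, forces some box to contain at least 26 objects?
n = (26 − 1)·25 + 1 = 626

By the generalised pigeonhole principle, to guarantee some box contains ≥ r objects we need more than (r − 1) · k objects total. Threshold: n = (r − 1) · k + 1. With r = 26 and k = 25: n = 25 · 25 + 1 = 625 + 1 = 626. For n = 625 = 25 · 25, we can put exactly 25 objects in every box, avoiding 26 in any single one — so 626 is tight.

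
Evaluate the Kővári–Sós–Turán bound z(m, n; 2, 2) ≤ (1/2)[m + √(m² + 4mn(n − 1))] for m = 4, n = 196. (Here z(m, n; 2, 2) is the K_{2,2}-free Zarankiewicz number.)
z(4, 196; 2, 2) ≤ (1/2)[4 + √(4² + 4·4·196·195)] = (1/2)[4 + √611536] = 393.0038

Kővári–Sós–Turán: let r_1, ..., r_4 be the row sums and z = Σ r_i the total number of 1s. Each pair of columns can share at most one row with both entries 1 (else a 2×2 all-ones block appears), so Σ_i C(r_i, 2) ≤ C(196, 2) = 19110. By convexity Σ_i C(r_i, 2) ≥ 4·C(z/4, 2) = z(z − 4)/(2·4), giving z² − 4z − 4·196·195 ≤ 0 and hence z ≤ (1/2)[4 + √(16 + 4·152880)] = (1/2)[4 + √611536] ≈ (1/2)(4 + 782.0077) = 393.0038.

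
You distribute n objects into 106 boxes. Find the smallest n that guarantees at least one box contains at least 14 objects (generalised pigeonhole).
n = (14 − 1)·106 + 1 = 1379

By the generalised pigeonhole principle, to guarantee some box contains ≥ r objects we need more than (r − 1) · k objects total. Threshold: n = (r − 1) · k + 1. With r = 14 and k = 106: n = 13 · 106 + 1 = 1378 + 1 = 1379. For n = 1378 = 13 · 106, we can put exactly 13 objects in every box, avoiding 14 in any single one — so 1379 is tight.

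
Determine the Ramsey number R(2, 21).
R(2, 21) = 21

R(2, k) = k for all k ≥ 2: in a 2-colouring of K_k, either some edge is red (a red K_2) or all edges are blue (a blue K_k). And K_{20} coloured all-blue has no blue K_21, so R(2, 21) > 20. Hence R(2, 21) = 21.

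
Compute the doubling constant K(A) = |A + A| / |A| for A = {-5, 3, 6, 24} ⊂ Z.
K = |A + A| / |A| = 10/4 = 5/2

Enumerate A + A = {a + b : a, b ∈ A}. With |A| = 4, there are |A|^2 = 16 ordered sum pairs; collecting distinct values, A + A = {-10, -2, 1, 6, 9, 12, 19, 27, 30, 48}, so |A + A| = 10. Thus K = 10/4 = 5/2. For comparison, the minimum possible |A + A| over all 4-element sets is 2·4 − 1 = 7 (so min K = 7/4), attained only by arithmetic progressions.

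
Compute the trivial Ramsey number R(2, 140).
R(2, 140) = 140

R(2, k) = k for all k ≥ 2: in a 2-colouring of K_k, either some edge is red (a red K_2) or all edges are blue (a blue K_k). And K_{139} coloured all-blue has no blue K_140, so R(2, 140) > 139. Hence R(2, 140) = 140.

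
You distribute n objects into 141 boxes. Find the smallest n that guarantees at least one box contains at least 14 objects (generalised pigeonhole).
n = (14 − 1)·141 + 1 = 1834

By the generalised pigeonhole principle, to guarantee some box contains ≥ r objects we need more than (r − 1) · k objects total. Threshold: n = (r − 1) · k + 1. With r = 14 and k = 141: n = 13 · 141 + 1 = 1833 + 1 = 1834. For n = 1833 = 13 · 141, we can put exactly 13 objects in every box, avoiding 14 in any single one — so 1834 is tight.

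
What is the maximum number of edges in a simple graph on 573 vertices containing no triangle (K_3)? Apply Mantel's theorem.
ex(573, K_3) = ⌊573^2/4⌋ = 82082

Mantel (1907): a triangle-free graph on n vertices has at most ⌊n^2/4⌋ edges, with equality for the complete bipartite graph K_{⌊n/2⌋, ⌈n/2⌉}. For n = 573: ⌊573^2/4⌋ = ⌊328329/4⌋ = 82082. The extremal graph is K_{286, 287}, which has 286·287 = 82082 edges.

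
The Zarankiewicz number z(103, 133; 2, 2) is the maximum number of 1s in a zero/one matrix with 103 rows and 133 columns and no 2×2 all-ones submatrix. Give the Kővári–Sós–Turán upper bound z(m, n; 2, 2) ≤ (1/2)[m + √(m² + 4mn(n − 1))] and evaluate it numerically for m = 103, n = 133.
z(103, 133; 2, 2) ≤ (1/2)[103 + √(103² + 4·103·133·132)] = (1/2)[103 + √7243681] = 1397.2044

Kővári–Sós–Turán: let r_1, ..., r_103 be the row sums and z = Σ r_i the total number of 1s. Each pair of columns can share at most one row with both entries 1 (else a 2×2 all-ones block appears), so Σ_i C(r_i, 2) ≤ C(133, 2) = 8778. By convexity Σ_i C(r_i, 2) ≥ 103·C(z/103, 2) = z(z − 103)/(2·103), giving z² − 103z − 103·133·132 ≤ 0 and hence z ≤ (1/2)[103 + √(10609 + 4·1808268)] = (1/2)[103 + √7243681] ≈ (1/2)(103 + 2691.4087) = 1397.2044.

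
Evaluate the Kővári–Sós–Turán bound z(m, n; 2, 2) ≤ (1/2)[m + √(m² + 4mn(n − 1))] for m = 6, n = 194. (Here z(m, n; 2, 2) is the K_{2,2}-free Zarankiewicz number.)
z(6, 194; 2, 2) ≤ (1/2)[6 + √(6² + 4·6·194·193)] = (1/2)[6 + √898644] = 476.9842

Kővári–Sós–Turán: let r_1, ..., r_6 be the row sums and z = Σ r_i the total number of 1s. Each pair of columns can share at most one row with both entries 1 (else a 2×2 all-ones block appears), so Σ_i C(r_i, 2) ≤ C(194, 2) = 18721. By convexity Σ_i C(r_i, 2) ≥ 6·C(z/6, 2) = z(z − 6)/(2·6), giving z² − 6z − 6·194·193 ≤ 0 and hence z ≤ (1/2)[6 + √(36 + 4·224652)] = (1/2)[6 + √898644] ≈ (1/2)(6 + 947.9684) = 476.9842.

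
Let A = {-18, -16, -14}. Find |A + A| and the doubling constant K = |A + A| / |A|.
K = |A + A| / |A| = 5/3

Enumerate A + A = {a + b : a, b ∈ A}. With |A| = 3, there are |A|^2 = 9 ordered sum pairs; collecting distinct values, A + A = {-36, -34, -32, -30, -28}, so |A + A| = 5. Thus K = 5/3. Here |A + A| = 2|A| − 1 = 5, the minimum possible — so K = 5/3 is minimal, which holds iff A is an arithmetic progression.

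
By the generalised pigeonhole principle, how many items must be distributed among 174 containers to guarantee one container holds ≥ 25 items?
n = (25 − 1)·174 + 1 = 4177

By the generalised pigeonhole principle, to guarantee some box contains ≥ r objects we need more than (r − 1) · k objects total. Threshold: n = (r − 1) · k + 1. With r = 25 and k = 174: n = 24 · 174 + 1 = 4176 + 1 = 4177. For n = 4176 = 24 · 174, we can put exactly 24 objects in every box, avoiding 25 in any single one — so 4177 is tight.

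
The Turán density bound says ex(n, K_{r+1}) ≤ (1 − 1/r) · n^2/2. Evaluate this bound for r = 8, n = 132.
Turán density bound = (7/8) · 132^2/2 = 7623

Turán's theorem: ex(n, K_{r+1}) is achieved by the complete r-partite Turán graph T(n, r) with parts as balanced as possible, and is at most (1 − 1/r) · n^2/2. For r = 8, n = 132: the density bound is (7/8) · 17424/2 = 7623. The integer-valued extremum is e(T(132, 8)) = 7622, which is strictly less than the density bound 7623 since 8 ∤ 132 (the parts of T(132, 8) cannot all be equal).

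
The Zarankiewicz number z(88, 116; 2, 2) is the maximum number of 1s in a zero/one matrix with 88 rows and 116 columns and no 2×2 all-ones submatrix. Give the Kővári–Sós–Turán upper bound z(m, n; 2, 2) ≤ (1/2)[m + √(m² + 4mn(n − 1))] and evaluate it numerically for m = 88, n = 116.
z(88, 116; 2, 2) ≤ (1/2)[88 + √(88² + 4·88·116·115)] = (1/2)[88 + √4703424] = 1128.3689

Kővári–Sós–Turán: let r_1, ..., r_88 be the row sums and z = Σ r_i the total number of 1s. Each pair of columns can share at most one row with both entries 1 (else a 2×2 all-ones block appears), so Σ_i C(r_i, 2) ≤ C(116, 2) = 6670. By convexity Σ_i C(r_i, 2) ≥ 88·C(z/88, 2) = z(z − 88)/(2·88), giving z² − 88z − 88·116·115 ≤ 0 and hence z ≤ (1/2)[88 + √(7744 + 4·1173920)] = (1/2)[88 + √4703424] ≈ (1/2)(88 + 2168.7379) = 1128.3689.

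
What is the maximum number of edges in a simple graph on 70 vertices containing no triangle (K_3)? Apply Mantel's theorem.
ex(70, K_3) = ⌊70^2/4⌋ = 1225

Mantel (1907): a triangle-free graph on n vertices has at most ⌊n^2/4⌋ edges, with equality for the complete bipartite graph K_{⌊n/2⌋, ⌈n/2⌉}. For n = 70: ⌊70^2/4⌋ = ⌊4900/4⌋ = 1225. The extremal graph is K_{35, 35}, which has 35·35 = 1225 edges.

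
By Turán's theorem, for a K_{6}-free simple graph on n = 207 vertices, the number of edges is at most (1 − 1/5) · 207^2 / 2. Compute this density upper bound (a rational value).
Turán density bound = (4/5) · 207^2/2 = 85698/5 ≈ 17139.6

Turán's theorem: ex(n, K_{r+1}) is achieved by the complete r-partite Turán graph T(n, r) with parts as balanced as possible, and is at most (1 − 1/r) · n^2/2. For r = 5, n = 207: the density bound is (4/5) · 42849/2 = 85698/5 ≈ 17139.6. The integer-valued extremum is e(T(207, 5)) = 17139, which is strictly less than the density bound 85698/5 since 5 ∤ 207 (the parts of T(207, 5) cannot all be equal).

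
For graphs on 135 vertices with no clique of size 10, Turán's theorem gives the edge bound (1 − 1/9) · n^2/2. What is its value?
Turán density bound = (8/9) · 135^2/2 = 8100

Turán's theorem: ex(n, K_{r+1}) is achieved by the complete r-partite Turán graph T(n, r) with parts as balanced as possible, and is at most (1 − 1/r) · n^2/2. For r = 9, n = 135: the density bound is (8/9) · 18225/2 = 8100. Since 9 ∣ 135, the Turán graph T(135, 9) has parts of equal size 15, and its edge count e(T(135, 9)) = 8100 attains the density bound exactly.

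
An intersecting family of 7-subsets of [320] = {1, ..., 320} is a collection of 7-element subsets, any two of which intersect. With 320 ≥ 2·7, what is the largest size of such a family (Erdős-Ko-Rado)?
max |F| = C(319, 6) = 1395956397297

The Erdős-Ko-Rado theorem states: for n ≥ 2k, an intersecting family of k-subsets of an n-element set has size at most C(n − 1, k − 1), with equality for 'star' families {A ⊆ [n] : |A| = k, i ∈ A} (fix an element i). For n = 320, k = 7: C(319, 6) = 1395956397297.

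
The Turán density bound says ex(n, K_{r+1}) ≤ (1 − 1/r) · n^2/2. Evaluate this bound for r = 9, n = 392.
Turán density bound = (8/9) · 392^2/2 = 614656/9 ≈ 68295.1111

Turán's theorem: ex(n, K_{r+1}) is achieved by the complete r-partite Turán graph T(n, r) with parts as balanced as possible, and is at most (1 − 1/r) · n^2/2. For r = 9, n = 392: the density bound is (8/9) · 153664/2 = 614656/9 ≈ 68295.1111. The integer-valued extremum is e(T(392, 9)) = 68294, which is strictly less than the density bound 614656/9 since 9 ∤ 392 (the parts of T(392, 9) cannot all be equal).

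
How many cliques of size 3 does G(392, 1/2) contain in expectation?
E[# K_3] = C(392, 3) · (1/2)^C(3, 2) = 9962680 / 2^3 = 1245335

For each 3-subset S of vertices (there are C(392, 3) = 9962680 such S), let X_S = 1 if S induces a K_3 (all C(3, 2) = 3 edges present). Then P(X_S = 1) = (1/2)^3 = 1/8. By linearity of expectation, E[# K_3] = C(392, 3) · (1/2)^3 = 9962680 / 8 = 1245335.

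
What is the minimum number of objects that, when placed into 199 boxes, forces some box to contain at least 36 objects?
n = (36 − 1)·199 + 1 = 6966

By the generalised pigeonhole principle, to guarantee some box contains ≥ r objects we need more than (r − 1) · k objects total. Threshold: n = (r − 1) · k + 1. With r = 36 and k = 199: n = 35 · 199 + 1 = 6965 + 1 = 6966. For n = 6965 = 35 · 199, we can put exactly 35 objects in every box, avoiding 36 in any single one — so 6966 is tight.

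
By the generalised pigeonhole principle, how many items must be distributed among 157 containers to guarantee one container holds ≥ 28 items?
n = (28 − 1)·157 + 1 = 4240

By the generalised pigeonhole principle, to guarantee some box contains ≥ r objects we need more than (r − 1) · k objects total. Threshold: n = (r − 1) · k + 1. With r = 28 and k = 157: n = 27 · 157 + 1 = 4239 + 1 = 4240. For n = 4239 = 27 · 157, we can put exactly 27 objects in every box, avoiding 28 in any single one — so 4240 is tight.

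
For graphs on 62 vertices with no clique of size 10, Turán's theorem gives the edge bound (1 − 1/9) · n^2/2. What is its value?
Turán density bound = (8/9) · 62^2/2 = 15376/9 ≈ 1708.4444

Turán's theorem: ex(n, K_{r+1}) is achieved by the complete r-partite Turán graph T(n, r) with parts as balanced as possible, and is at most (1 − 1/r) · n^2/2. For r = 9, n = 62: the density bound is (8/9) · 3844/2 = 15376/9 ≈ 1708.4444. The integer-valued extremum is e(T(62, 9)) = 1708, which is strictly less than the density bound 15376/9 since 9 ∤ 62 (the parts of T(62, 9) cannot all be equal).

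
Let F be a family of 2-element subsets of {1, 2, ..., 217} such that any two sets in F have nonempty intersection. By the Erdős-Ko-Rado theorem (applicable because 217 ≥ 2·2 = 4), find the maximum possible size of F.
max |F| = C(216, 1) = 216

Erdős-Ko-Rado (1961): when n ≥ 2k, max |F| = C(n−1, k−1). The bound is attained by the star {A : i ∈ A} for any fixed i ∈ [n]. Here C(217−1, 2−1) = C(216, 1) = 216.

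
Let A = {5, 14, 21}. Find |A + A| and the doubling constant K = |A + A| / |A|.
K = |A + A| / |A| = 6/3 = 2

Enumerate A + A = {a + b : a, b ∈ A}. With |A| = 3, there are |A|^2 = 9 ordered sum pairs; collecting distinct values, A + A = {10, 19, 26, 28, 35, 42}, so |A + A| = 6. Thus K = 6/3 = 2. For comparison, the minimum possible |A + A| over all 3-element sets is 2·3 − 1 = 5 (so min K = 5/3), attained only by arithmetic progressions.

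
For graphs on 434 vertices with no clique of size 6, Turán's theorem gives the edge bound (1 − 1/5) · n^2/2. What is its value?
Turán density bound = (4/5) · 434^2/2 = 376712/5 ≈ 75342.4

Turán's theorem: ex(n, K_{r+1}) is achieved by the complete r-partite Turán graph T(n, r) with parts as balanced as possible, and is at most (1 − 1/r) · n^2/2. For r = 5, n = 434: the density bound is (4/5) · 188356/2 = 376712/5 ≈ 75342.4. The integer-valued extremum is e(T(434, 5)) = 75342, which is strictly less than the density bound 376712/5 since 5 ∤ 434 (the parts of T(434, 5) cannot all be equal).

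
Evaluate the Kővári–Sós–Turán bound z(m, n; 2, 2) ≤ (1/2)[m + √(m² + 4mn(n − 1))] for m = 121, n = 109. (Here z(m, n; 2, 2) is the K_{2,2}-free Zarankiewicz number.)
z(121, 109; 2, 2) ≤ (1/2)[121 + √(121² + 4·121·109·108)] = (1/2)[121 + √5712289] = 1255.5198

Kővári–Sós–Turán: let r_1, ..., r_121 be the row sums and z = Σ r_i the total number of 1s. Each pair of columns can share at most one row with both entries 1 (else a 2×2 all-ones block appears), so Σ_i C(r_i, 2) ≤ C(109, 2) = 5886. By convexity Σ_i C(r_i, 2) ≥ 121·C(z/121, 2) = z(z − 121)/(2·121), giving z² − 121z − 121·109·108 ≤ 0 and hence z ≤ (1/2)[121 + √(14641 + 4·1424412)] = (1/2)[121 + √5712289] ≈ (1/2)(121 + 2390.0395) = 1255.5198.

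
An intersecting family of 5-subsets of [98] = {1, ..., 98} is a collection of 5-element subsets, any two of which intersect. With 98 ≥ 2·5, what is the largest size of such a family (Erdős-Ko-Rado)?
max |F| = C(97, 4) = 3464840

Erdős-Ko-Rado (1961): when n ≥ 2k, max |F| = C(n−1, k−1). The bound is attained by the star {A : i ∈ A} for any fixed i ∈ [n]. Here C(98−1, 5−1) = C(97, 4) = 3464840.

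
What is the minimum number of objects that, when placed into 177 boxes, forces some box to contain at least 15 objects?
n = (15 − 1)·177 + 1 = 2479

By the generalised pigeonhole principle, to guarantee some box contains ≥ r objects we need more than (r − 1) · k objects total. Threshold: n = (r − 1) · k + 1. With r = 15 and k = 177: n = 14 · 177 + 1 = 2478 + 1 = 2479. For n = 2478 = 14 · 177, we can put exactly 14 objects in every box, avoiding 15 in any single one — so 2479 is tight.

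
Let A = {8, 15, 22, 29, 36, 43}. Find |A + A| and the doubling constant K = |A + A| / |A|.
K = |A + A| / |A| = 11/6

Enumerate A + A = {a + b : a, b ∈ A}. With |A| = 6, there are |A|^2 = 36 ordered sum pairs; collecting distinct values, A + A = {16, 23, 30, 37, 44, 51, 58, 65, 72, 79, 86}, so |A + A| = 11. Thus K = 11/6. Here |A + A| = 2|A| − 1 = 11, the minimum possible — so K = 11/6 is minimal, which holds iff A is an arithmetic progression.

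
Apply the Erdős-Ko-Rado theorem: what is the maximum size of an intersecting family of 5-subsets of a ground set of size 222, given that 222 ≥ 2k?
max |F| = C(221, 4) = 96717335

Erdős-Ko-Rado (1961): when n ≥ 2k, max |F| = C(n−1, k−1). The bound is attained by the star {A : i ∈ A} for any fixed i ∈ [n]. Here C(222−1, 5−1) = C(221, 4) = 96717335.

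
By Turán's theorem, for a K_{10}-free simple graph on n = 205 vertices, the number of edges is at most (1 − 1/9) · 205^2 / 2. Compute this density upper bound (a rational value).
Turán density bound = (8/9) · 205^2/2 = 168100/9 ≈ 18677.7778

Turán's theorem: ex(n, K_{r+1}) is achieved by the complete r-partite Turán graph T(n, r) with parts as balanced as possible, and is at most (1 − 1/r) · n^2/2. For r = 9, n = 205: the density bound is (8/9) · 42025/2 = 168100/9 ≈ 18677.7778. The integer-valued extremum is e(T(205, 9)) = 18677, which is strictly less than the density bound 168100/9 since 9 ∤ 205 (the parts of T(205, 9) cannot all be equal).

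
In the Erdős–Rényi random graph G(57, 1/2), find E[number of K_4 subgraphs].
E[# K_4] = C(57, 4) · (1/2)^C(4, 2) = 395010 / 2^6 = 197505/32 = 6172.03125

For each 4-subset S of vertices (there are C(57, 4) = 395010 such S), let X_S = 1 if S induces a K_4 (all C(4, 2) = 6 edges present). Then P(X_S = 1) = (1/2)^6 = 1/64. By linearity of expectation, E[# K_4] = C(57, 4) · (1/2)^6 = 395010 / 64 = 197505/32 = 6172.03125.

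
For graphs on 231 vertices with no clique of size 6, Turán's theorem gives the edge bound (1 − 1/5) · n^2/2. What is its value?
Turán density bound = (4/5) · 231^2/2 = 106722/5 ≈ 21344.4

Turán's theorem: ex(n, K_{r+1}) is achieved by the complete r-partite Turán graph T(n, r) with parts as balanced as possible, and is at most (1 − 1/r) · n^2/2. For r = 5, n = 231: the density bound is (4/5) · 53361/2 = 106722/5 ≈ 21344.4. The integer-valued extremum is e(T(231, 5)) = 21344, which is strictly less than the density bound 106722/5 since 5 ∤ 231 (the parts of T(231, 5) cannot all be equal).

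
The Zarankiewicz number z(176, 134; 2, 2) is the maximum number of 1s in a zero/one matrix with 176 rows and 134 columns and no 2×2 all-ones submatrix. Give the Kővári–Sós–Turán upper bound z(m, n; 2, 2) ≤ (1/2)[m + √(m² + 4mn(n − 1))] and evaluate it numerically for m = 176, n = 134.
z(176, 134; 2, 2) ≤ (1/2)[176 + √(176² + 4·176·134·133)] = (1/2)[176 + √12577664] = 1861.2501

Kővári–Sós–Turán: let r_1, ..., r_176 be the row sums and z = Σ r_i the total number of 1s. Each pair of columns can share at most one row with both entries 1 (else a 2×2 all-ones block appears), so Σ_i C(r_i, 2) ≤ C(134, 2) = 8911. By convexity Σ_i C(r_i, 2) ≥ 176·C(z/176, 2) = z(z − 176)/(2·176), giving z² − 176z − 176·134·133 ≤ 0 and hence z ≤ (1/2)[176 + √(30976 + 4·3136672)] = (1/2)[176 + √12577664] ≈ (1/2)(176 + 3546.5002) = 1861.2501.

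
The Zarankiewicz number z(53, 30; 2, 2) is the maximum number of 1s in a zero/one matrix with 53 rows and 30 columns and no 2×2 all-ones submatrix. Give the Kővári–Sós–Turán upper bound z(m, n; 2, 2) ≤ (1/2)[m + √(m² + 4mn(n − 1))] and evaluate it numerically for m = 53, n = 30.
z(53, 30; 2, 2) ≤ (1/2)[53 + √(53² + 4·53·30·29)] = (1/2)[53 + √187249] = 242.8614

Kővári–Sós–Turán: let r_1, ..., r_53 be the row sums and z = Σ r_i the total number of 1s. Each pair of columns can share at most one row with both entries 1 (else a 2×2 all-ones block appears), so Σ_i C(r_i, 2) ≤ C(30, 2) = 435. By convexity Σ_i C(r_i, 2) ≥ 53·C(z/53, 2) = z(z − 53)/(2·53), giving z² − 53z − 53·30·29 ≤ 0 and hence z ≤ (1/2)[53 + √(2809 + 4·46110)] = (1/2)[53 + √187249] ≈ (1/2)(53 + 432.7228) = 242.8614.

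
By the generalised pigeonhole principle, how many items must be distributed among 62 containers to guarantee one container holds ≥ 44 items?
n = (44 − 1)·62 + 1 = 2667

By the generalised pigeonhole principle, to guarantee some box contains ≥ r objects we need more than (r − 1) · k objects total. Threshold: n = (r − 1) · k + 1. With r = 44 and k = 62: n = 43 · 62 + 1 = 2666 + 1 = 2667. For n = 2666 = 43 · 62, we can put exactly 43 objects in every box, avoiding 44 in any single one — so 2667 is tight.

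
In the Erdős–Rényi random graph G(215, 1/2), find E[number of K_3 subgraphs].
E[# K_3] = C(215, 3) · (1/2)^C(3, 2) = 1633355 / 2^3 = 204169.375

For each 3-subset S of vertices (there are C(215, 3) = 1633355 such S), let X_S = 1 if S induces a K_3 (all C(3, 2) = 3 edges present). Then P(X_S = 1) = (1/2)^3 = 1/8. By linearity of expectation, E[# K_3] = C(215, 3) · (1/2)^3 = 1633355 / 8 = 204169.375.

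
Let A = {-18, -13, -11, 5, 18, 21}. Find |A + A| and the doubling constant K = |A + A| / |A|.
K = |A + A| / |A| = 20/6 = 10/3

Enumerate A + A = {a + b : a, b ∈ A}. With |A| = 6, there are |A|^2 = 36 ordered sum pairs; collecting distinct values, A + A = {-36, -31, -29, -26, -24, -22, -13, -8, -6, 0, 3, 5, 7, 8, 10, 23, 26, 36, 39, 42}, so |A + A| = 20. Thus K = 20/6 = 10/3. For comparison, the minimum possible |A + A| over all 6-element sets is 2·6 − 1 = 11 (so min K = 11/6), attained only by arithmetic progressions.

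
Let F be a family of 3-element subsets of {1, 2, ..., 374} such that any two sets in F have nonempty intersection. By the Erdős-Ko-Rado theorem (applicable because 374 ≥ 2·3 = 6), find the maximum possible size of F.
max |F| = C(373, 2) = 69378

The Erdős-Ko-Rado theorem states: for n ≥ 2k, an intersecting family of k-subsets of an n-element set has size at most C(n − 1, k − 1), with equality for 'star' families {A ⊆ [n] : |A| = k, i ∈ A} (fix an element i). For n = 374, k = 3: C(373, 2) = 69378.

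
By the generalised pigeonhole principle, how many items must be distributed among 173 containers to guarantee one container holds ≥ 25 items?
n = (25 − 1)·173 + 1 = 4153

By the generalised pigeonhole principle, to guarantee some box contains ≥ r objects we need more than (r − 1) · k objects total. Threshold: n = (r − 1) · k + 1. With r = 25 and k = 173: n = 24 · 173 + 1 = 4152 + 1 = 4153. For n = 4152 = 24 · 173, we can put exactly 24 objects in every box, avoiding 25 in any single one — so 4153 is tight.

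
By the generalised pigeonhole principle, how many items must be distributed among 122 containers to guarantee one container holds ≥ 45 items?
n = (45 − 1)·122 + 1 = 5369

By the generalised pigeonhole principle, to guarantee some box contains ≥ r objects we need more than (r − 1) · k objects total. Threshold: n = (r − 1) · k + 1. With r = 45 and k = 122: n = 44 · 122 + 1 = 5368 + 1 = 5369. For n = 5368 = 44 · 122, we can put exactly 44 objects in every box, avoiding 45 in any single one — so 5369 is tight.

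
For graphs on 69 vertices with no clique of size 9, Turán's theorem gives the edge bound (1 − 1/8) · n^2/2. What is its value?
Turán density bound = (7/8) · 69^2/2 = 33327/16 ≈ 2082.9375

Turán's theorem: ex(n, K_{r+1}) is achieved by the complete r-partite Turán graph T(n, r) with parts as balanced as possible, and is at most (1 − 1/r) · n^2/2. For r = 8, n = 69: the density bound is (7/8) · 4761/2 = 33327/16 ≈ 2082.9375. The integer-valued extremum is e(T(69, 8)) = 2082, which is strictly less than the density bound 33327/16 since 8 ∤ 69 (the parts of T(69, 8) cannot all be equal).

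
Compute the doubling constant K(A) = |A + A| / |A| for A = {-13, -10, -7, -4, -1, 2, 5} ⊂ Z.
K = |A + A| / |A| = 13/7

Enumerate A + A = {a + b : a, b ∈ A}. With |A| = 7, there are |A|^2 = 49 ordered sum pairs; collecting distinct values, A + A = {-26, -23, -20, -17, -14, -11, -8, -5, -2, 1, 4, 7, 10}, so |A + A| = 13. Thus K = 13/7. Here |A + A| = 2|A| − 1 = 13, the minimum possible — so K = 13/7 is minimal, which holds iff A is an arithmetic progression.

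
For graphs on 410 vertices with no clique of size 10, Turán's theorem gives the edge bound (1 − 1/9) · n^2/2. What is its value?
Turán density bound = (8/9) · 410^2/2 = 672400/9 ≈ 74711.1111

Turán's theorem: ex(n, K_{r+1}) is achieved by the complete r-partite Turán graph T(n, r) with parts as balanced as possible, and is at most (1 − 1/r) · n^2/2. For r = 9, n = 410: the density bound is (8/9) · 168100/2 = 672400/9 ≈ 74711.1111. The integer-valued extremum is e(T(410, 9)) = 74710, which is strictly less than the density bound 672400/9 since 9 ∤ 410 (the parts of T(410, 9) cannot all be equal).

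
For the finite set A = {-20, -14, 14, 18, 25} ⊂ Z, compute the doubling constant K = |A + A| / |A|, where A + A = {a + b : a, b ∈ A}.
K = |A + A| / |A| = 15/5 = 3

Enumerate A + A = {a + b : a, b ∈ A}. With |A| = 5, there are |A|^2 = 25 ordered sum pairs; collecting distinct values, A + A = {-40, -34, -28, -6, -2, 0, 4, 5, 11, 28, 32, 36, 39, 43, 50}, so |A + A| = 15. Thus K = 15/5 = 3. For comparison, the minimum possible |A + A| over all 5-element sets is 2·5 − 1 = 9 (so min K = 9/5), attained only by arithmetic progressions.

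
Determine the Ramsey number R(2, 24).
R(2, 24) = 24

R(2, k) = k for all k ≥ 2: in a 2-colouring of K_k, either some edge is red (a red K_2) or all edges are blue (a blue K_k). And K_{23} coloured all-blue has no blue K_24, so R(2, 24) > 23. Hence R(2, 24) = 24.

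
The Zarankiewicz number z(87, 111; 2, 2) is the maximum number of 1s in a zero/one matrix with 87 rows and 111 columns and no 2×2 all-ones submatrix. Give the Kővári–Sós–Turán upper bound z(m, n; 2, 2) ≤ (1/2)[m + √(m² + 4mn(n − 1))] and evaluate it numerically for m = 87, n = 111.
z(87, 111; 2, 2) ≤ (1/2)[87 + √(87² + 4·87·111·110)] = (1/2)[87 + √4256649] = 1075.0824

Kővári–Sós–Turán: let r_1, ..., r_87 be the row sums and z = Σ r_i the total number of 1s. Each pair of columns can share at most one row with both entries 1 (else a 2×2 all-ones block appears), so Σ_i C(r_i, 2) ≤ C(111, 2) = 6105. By convexity Σ_i C(r_i, 2) ≥ 87·C(z/87, 2) = z(z − 87)/(2·87), giving z² − 87z − 87·111·110 ≤ 0 and hence z ≤ (1/2)[87 + √(7569 + 4·1062270)] = (1/2)[87 + √4256649] ≈ (1/2)(87 + 2063.1648) = 1075.0824.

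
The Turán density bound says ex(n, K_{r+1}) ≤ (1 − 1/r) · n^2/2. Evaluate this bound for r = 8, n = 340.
Turán density bound = (7/8) · 340^2/2 = 50575

Turán's theorem: ex(n, K_{r+1}) is achieved by the complete r-partite Turán graph T(n, r) with parts as balanced as possible, and is at most (1 − 1/r) · n^2/2. For r = 8, n = 340: the density bound is (7/8) · 115600/2 = 50575. The integer-valued extremum is e(T(340, 8)) = 50574, which is strictly less than the density bound 50575 since 8 ∤ 340 (the parts of T(340, 8) cannot all be equal).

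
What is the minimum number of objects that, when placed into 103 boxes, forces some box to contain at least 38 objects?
n = (38 − 1)·103 + 1 = 3812

By the generalised pigeonhole principle, to guarantee some box contains ≥ r objects we need more than (r − 1) · k objects total. Threshold: n = (r − 1) · k + 1. With r = 38 and k = 103: n = 37 · 103 + 1 = 3811 + 1 = 3812. For n = 3811 = 37 · 103, we can put exactly 37 objects in every box, avoiding 38 in any single one — so 3812 is tight.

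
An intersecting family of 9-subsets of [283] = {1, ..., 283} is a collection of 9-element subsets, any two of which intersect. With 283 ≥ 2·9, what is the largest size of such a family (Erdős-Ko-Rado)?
max |F| = C(282, 8) = 897353333100675

The Erdős-Ko-Rado theorem states: for n ≥ 2k, an intersecting family of k-subsets of an n-element set has size at most C(n − 1, k − 1), with equality for 'star' families {A ⊆ [n] : |A| = k, i ∈ A} (fix an element i). For n = 283, k = 9: C(282, 8) = 897353333100675.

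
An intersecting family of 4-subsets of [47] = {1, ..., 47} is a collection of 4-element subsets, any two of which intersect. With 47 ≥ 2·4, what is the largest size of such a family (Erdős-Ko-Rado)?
max |F| = C(46, 3) = 15180

The Erdős-Ko-Rado theorem states: for n ≥ 2k, an intersecting family of k-subsets of an n-element set has size at most C(n − 1, k − 1), with equality for 'star' families {A ⊆ [n] : |A| = k, i ∈ A} (fix an element i). For n = 47, k = 4: C(46, 3) = 15180.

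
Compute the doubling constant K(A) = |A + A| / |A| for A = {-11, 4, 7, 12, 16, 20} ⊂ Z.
K = |A + A| / |A| = 19/6

Enumerate A + A = {a + b : a, b ∈ A}. With |A| = 6, there are |A|^2 = 36 ordered sum pairs; collecting distinct values, A + A = {-22, -7, -4, 1, 5, 8, 9, 11, 14, 16, 19, 20, 23, 24, 27, 28, 32, 36, 40}, so |A + A| = 19. Thus K = 19/6. For comparison, the minimum possible |A + A| over all 6-element sets is 2·6 − 1 = 11 (so min K = 11/6), attained only by arithmetic progressions.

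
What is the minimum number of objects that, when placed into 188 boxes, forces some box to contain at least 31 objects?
n = (31 − 1)·188 + 1 = 5641

By the generalised pigeonhole principle, to guarantee some box contains ≥ r objects we need more than (r − 1) · k objects total. Threshold: n = (r − 1) · k + 1. With r = 31 and k = 188: n = 30 · 188 + 1 = 5640 + 1 = 5641. For n = 5640 = 30 · 188, we can put exactly 30 objects in every box, avoiding 31 in any single one — so 5641 is tight.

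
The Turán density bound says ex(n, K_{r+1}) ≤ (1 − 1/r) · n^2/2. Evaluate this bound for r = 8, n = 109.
Turán density bound = (7/8) · 109^2/2 = 83167/16 ≈ 5197.9375

Turán's theorem: ex(n, K_{r+1}) is achieved by the complete r-partite Turán graph T(n, r) with parts as balanced as possible, and is at most (1 − 1/r) · n^2/2. For r = 8, n = 109: the density bound is (7/8) · 11881/2 = 83167/16 ≈ 5197.9375. The integer-valued extremum is e(T(109, 8)) = 5197, which is strictly less than the density bound 83167/16 since 8 ∤ 109 (the parts of T(109, 8) cannot all be equal).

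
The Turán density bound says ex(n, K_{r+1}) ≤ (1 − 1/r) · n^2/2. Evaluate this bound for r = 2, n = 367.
Turán density bound = (1/2) · 367^2/2 = 134689/4 ≈ 33672.25

Turán's theorem: ex(n, K_{r+1}) is achieved by the complete r-partite Turán graph T(n, r) with parts as balanced as possible, and is at most (1 − 1/r) · n^2/2. For r = 2, n = 367: the density bound is (1/2) · 134689/2 = 134689/4 ≈ 33672.25. The integer-valued extremum is e(T(367, 2)) = 33672, which is strictly less than the density bound 134689/4 since 2 ∤ 367 (the parts of T(367, 2) cannot all be equal).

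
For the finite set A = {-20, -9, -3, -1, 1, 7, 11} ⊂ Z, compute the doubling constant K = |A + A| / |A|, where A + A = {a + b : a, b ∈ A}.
K = |A + A| / |A| = 24/7

Enumerate A + A = {a + b : a, b ∈ A}. With |A| = 7, there are |A|^2 = 49 ordered sum pairs; collecting distinct values, A + A = {-40, -29, -23, -21, -19, -18, -13, -12, -10, -9, -8, -6, -4, -2, 0, 2, 4, 6, 8, 10, 12, 14, 18, 22}, so |A + A| = 24. Thus K = 24/7. For comparison, the minimum possible |A + A| over all 7-element sets is 2·7 − 1 = 13 (so min K = 13/7), attained only by arithmetic progressions.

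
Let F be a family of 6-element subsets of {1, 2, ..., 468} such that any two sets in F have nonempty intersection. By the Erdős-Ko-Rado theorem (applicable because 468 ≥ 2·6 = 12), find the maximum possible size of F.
max |F| = C(467, 5) = 181164656828

The Erdős-Ko-Rado theorem states: for n ≥ 2k, an intersecting family of k-subsets of an n-element set has size at most C(n − 1, k − 1), with equality for 'star' families {A ⊆ [n] : |A| = k, i ∈ A} (fix an element i). For n = 468, k = 6: C(467, 5) = 181164656828.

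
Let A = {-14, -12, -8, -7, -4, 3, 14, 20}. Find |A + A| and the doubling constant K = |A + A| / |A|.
K = |A + A| / |A| = 32/8 = 4

Enumerate A + A = {a + b : a, b ∈ A}. With |A| = 8, there are |A|^2 = 64 ordered sum pairs; collecting distinct values, A + A = {-28, -26, -24, -22, -21, -20, -19, -18, -16, -15, -14, -12, -11, -9, -8, -5, -4, -1, 0, 2, 6, 7, 8, 10, 12, 13, 16, 17, 23, 28, 34, 40}, so |A + A| = 32. Thus K = 32/8 = 4. For comparison, the minimum possible |A + A| over all 8-element sets is 2·8 − 1 = 15 (so min K = 15/8), attained only by arithmetic progressions.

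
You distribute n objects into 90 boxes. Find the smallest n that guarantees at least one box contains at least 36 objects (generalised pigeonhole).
n = (36 − 1)·90 + 1 = 3151

By the generalised pigeonhole principle, to guarantee some box contains ≥ r objects we need more than (r − 1) · k objects total. Threshold: n = (r − 1) · k + 1. With r = 36 and k = 90: n = 35 · 90 + 1 = 3150 + 1 = 3151. For n = 3150 = 35 · 90, we can put exactly 35 objects in every box, avoiding 36 in any single one — so 3151 is tight.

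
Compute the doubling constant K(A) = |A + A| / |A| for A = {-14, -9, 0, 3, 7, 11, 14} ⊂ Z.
K = |A + A| / |A| = 25/7

Enumerate A + A = {a + b : a, b ∈ A}. With |A| = 7, there are |A|^2 = 49 ordered sum pairs; collecting distinct values, A + A = {-28, -23, -18, -14, -11, -9, -7, -6, -3, -2, 0, 2, 3, 5, 6, 7, 10, 11, 14, 17, 18, 21, 22, 25, 28}, so |A + A| = 25. Thus K = 25/7. For comparison, the minimum possible |A + A| over all 7-element sets is 2·7 − 1 = 13 (so min K = 13/7), attained only by arithmetic progressions.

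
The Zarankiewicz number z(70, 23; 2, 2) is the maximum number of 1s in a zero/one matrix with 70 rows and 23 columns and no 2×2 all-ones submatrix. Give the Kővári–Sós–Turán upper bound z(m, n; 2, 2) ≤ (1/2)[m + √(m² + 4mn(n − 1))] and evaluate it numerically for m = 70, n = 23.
z(70, 23; 2, 2) ≤ (1/2)[70 + √(70² + 4·70·23·22)] = (1/2)[70 + √146580] = 226.4288

Kővári–Sós–Turán: let r_1, ..., r_70 be the row sums and z = Σ r_i the total number of 1s. Each pair of columns can share at most one row with both entries 1 (else a 2×2 all-ones block appears), so Σ_i C(r_i, 2) ≤ C(23, 2) = 253. By convexity Σ_i C(r_i, 2) ≥ 70·C(z/70, 2) = z(z − 70)/(2·70), giving z² − 70z − 70·23·22 ≤ 0 and hence z ≤ (1/2)[70 + √(4900 + 4·35420)] = (1/2)[70 + √146580] ≈ (1/2)(70 + 382.8577) = 226.4288.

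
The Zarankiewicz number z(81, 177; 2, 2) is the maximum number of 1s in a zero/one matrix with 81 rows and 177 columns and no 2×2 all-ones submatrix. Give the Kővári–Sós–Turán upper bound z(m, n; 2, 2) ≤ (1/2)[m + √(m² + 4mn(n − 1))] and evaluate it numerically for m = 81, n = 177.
z(81, 177; 2, 2) ≤ (1/2)[81 + √(81² + 4·81·177·176)] = (1/2)[81 + √10099809] = 1629.5098

Kővári–Sós–Turán: let r_1, ..., r_81 be the row sums and z = Σ r_i the total number of 1s. Each pair of columns can share at most one row with both entries 1 (else a 2×2 all-ones block appears), so Σ_i C(r_i, 2) ≤ C(177, 2) = 15576. By convexity Σ_i C(r_i, 2) ≥ 81·C(z/81, 2) = z(z − 81)/(2·81), giving z² − 81z − 81·177·176 ≤ 0 and hence z ≤ (1/2)[81 + √(6561 + 4·2523312)] = (1/2)[81 + √10099809] ≈ (1/2)(81 + 3178.0197) = 1629.5098.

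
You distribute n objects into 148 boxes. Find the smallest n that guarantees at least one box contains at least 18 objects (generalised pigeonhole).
n = (18 − 1)·148 + 1 = 2517

By the generalised pigeonhole principle, to guarantee some box contains ≥ r objects we need more than (r − 1) · k objects total. Threshold: n = (r − 1) · k + 1. With r = 18 and k = 148: n = 17 · 148 + 1 = 2516 + 1 = 2517. For n = 2516 = 17 · 148, we can put exactly 17 objects in every box, avoiding 18 in any single one — so 2517 is tight.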